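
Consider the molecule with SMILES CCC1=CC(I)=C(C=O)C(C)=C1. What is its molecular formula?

C10H11IO

Walk through each heavy atom and fill implicit hydrogens from standard valence (C 4, N 3, O 2, S 2, halogen 1):
  atom 1: C, bond orders sum to 1 (valence 4) → 3 H
  atom 2: C, bond orders sum to 2 (valence 4) → 2 H
  atom 3: C, bond orders sum to 4 (valence 4) → 0 H
  atom 4: C, bond orders sum to 3 (valence 4) → 1 H
  atom 5: C, bond orders sum to 4 (valence 4) → 0 H
  atom 6: I (halogen, monovalent) → 0 H
  atom 7: C, bond orders sum to 4 (valence 4) → 0 H
  atom 8: C, bond orders sum to 3 (valence 4) → 1 H
  atom 9: O, bond orders sum to 2 (valence 2) → 0 H
  atom 10: C, bond orders sum to 4 (valence 4) → 0 H
  atom 11: C, bond orders sum to 1 (valence 4) → 3 H
  atom 12: C, bond orders sum to 3 (valence 4) → 1 H
Totals → C:10, H:11, I:1, O:1.
In Hill order: C10H11IO.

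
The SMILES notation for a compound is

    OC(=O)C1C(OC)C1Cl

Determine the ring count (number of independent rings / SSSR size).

1

In SMILES, each pair of matching ring-closure digits denotes one ring-closing bond; the number of such bonds equals the number of independent rings.
Ring-closure bonds here: 1.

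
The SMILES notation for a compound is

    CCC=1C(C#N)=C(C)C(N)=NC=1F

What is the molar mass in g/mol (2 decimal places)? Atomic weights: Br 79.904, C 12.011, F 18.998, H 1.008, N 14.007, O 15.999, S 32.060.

First, the molecular formula is C9H10FN3 (counting implicit H from valence).
  C: 9 × 12.011 = 108.099
  F: 1 × 18.998 = 18.998
  H: 10 × 1.008 = 10.080
  N: 3 × 14.007 = 42.021
Sum: 9×12.011 + 1×18.998 + 10×1.008 + 3×14.007 = 179.198 → 179.20 g/mol.

179.20 g/mol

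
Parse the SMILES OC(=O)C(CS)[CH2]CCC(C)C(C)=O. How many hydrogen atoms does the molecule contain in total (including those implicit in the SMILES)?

18

Walk through each heavy atom and fill implicit hydrogens from standard valence (C 4, N 3, O 2, S 2, halogen 1):
  atom 1: O, bond orders sum to 1 (valence 2) → 1 H
  atom 2: C, bond orders sum to 4 (valence 4) → 0 H
  atom 3: O, bond orders sum to 2 (valence 2) → 0 H
  atom 4: C, bond orders sum to 3 (valence 4) → 1 H
  atom 5: C, bond orders sum to 2 (valence 4) → 2 H
  atom 6: S, bond orders sum to 1 (valence 2) → 1 H
  atom 7: C with explicit H count 2
  atom 8: C, bond orders sum to 2 (valence 4) → 2 H
  atom 9: C, bond orders sum to 2 (valence 4) → 2 H
  atom 10: C, bond orders sum to 3 (valence 4) → 1 H
  atom 11: C, bond orders sum to 1 (valence 4) → 3 H
  atom 12: C, bond orders sum to 4 (valence 4) → 0 H
  atom 13: C, bond orders sum to 1 (valence 4) → 3 H
  atom 14: O, bond orders sum to 2 (valence 2) → 0 H
Total hydrogens: 18.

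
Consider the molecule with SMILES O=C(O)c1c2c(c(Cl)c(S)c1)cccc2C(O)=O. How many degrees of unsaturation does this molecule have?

9

Molecular formula: C12H7ClO4S.
DoU = (2C + 2 + N − H − X) / 2, where X is the halogen count and O/S are ignored.
    = (2·12 + 2 + 0 − 7 − 1) / 2 = 18 / 2 = 9.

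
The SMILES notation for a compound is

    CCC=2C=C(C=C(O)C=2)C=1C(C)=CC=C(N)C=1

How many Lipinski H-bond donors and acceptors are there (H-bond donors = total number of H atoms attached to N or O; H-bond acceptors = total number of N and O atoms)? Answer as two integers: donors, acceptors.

Donors: find every N or O and count the H atoms it carries.
  atom 8 (O): bond orders sum to 1 → 1 H
  atom 16 (N): bond orders sum to 1 → 2 H
Lipinski HBD = 3.
Acceptors: N atoms = 1, O atoms = 1 → HBA = 2.

3, 2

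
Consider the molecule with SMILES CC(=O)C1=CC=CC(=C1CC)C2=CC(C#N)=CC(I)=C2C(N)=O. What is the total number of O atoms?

2

Scan the SMILES for O atoms (remember two-letter symbols like Cl and Br are single atoms).
Oxygen count: 2.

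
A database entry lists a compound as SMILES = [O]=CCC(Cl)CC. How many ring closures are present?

In SMILES, each pair of matching ring-closure digits denotes one ring-closing bond; the number of such bonds equals the number of independent rings.
Ring-closure bonds here: 0.

0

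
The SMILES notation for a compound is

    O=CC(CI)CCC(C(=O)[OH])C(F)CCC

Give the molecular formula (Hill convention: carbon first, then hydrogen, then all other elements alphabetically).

Walk through each heavy atom and fill implicit hydrogens from standard valence (C 4, N 3, O 2, S 2, halogen 1):
  atom 1: O, bond orders sum to 2 (valence 2) → 0 H
  atom 2: C, bond orders sum to 3 (valence 4) → 1 H
  atom 3: C, bond orders sum to 3 (valence 4) → 1 H
  atom 4: C, bond orders sum to 2 (valence 4) → 2 H
  atom 5: I (halogen, monovalent) → 0 H
  atom 6: C, bond orders sum to 2 (valence 4) → 2 H
  atom 7: C, bond orders sum to 2 (valence 4) → 2 H
  atom 8: C, bond orders sum to 3 (valence 4) → 1 H
  atom 9: C, bond orders sum to 4 (valence 4) → 0 H
  atom 10: O, bond orders sum to 2 (valence 2) → 0 H
  atom 11: O with explicit H count 1
  atom 12: C, bond orders sum to 3 (valence 4) → 1 H
  atom 13: F (halogen, monovalent) → 0 H
  atom 14: C, bond orders sum to 2 (valence 4) → 2 H
  atom 15: C, bond orders sum to 2 (valence 4) → 2 H
  atom 16: C, bond orders sum to 1 (valence 4) → 3 H
Totals → C:11, H:18, F:1, I:1, O:3.

C11H18FIO3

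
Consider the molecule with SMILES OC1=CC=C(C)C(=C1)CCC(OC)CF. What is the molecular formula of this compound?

C12H17FO2

Walk through each heavy atom and fill implicit hydrogens from standard valence (C 4, N 3, O 2, S 2, halogen 1):
  atom 1: O, bond orders sum to 1 (valence 2) → 1 H
  atom 2: C, bond orders sum to 4 (valence 4) → 0 H
  atom 3: C, bond orders sum to 3 (valence 4) → 1 H
  atom 4: C, bond orders sum to 3 (valence 4) → 1 H
  atom 5: C, bond orders sum to 4 (valence 4) → 0 H
  atom 6: C, bond orders sum to 1 (valence 4) → 3 H
  atom 7: C, bond orders sum to 4 (valence 4) → 0 H
  atom 8: C, bond orders sum to 3 (valence 4) → 1 H
  atom 9: C, bond orders sum to 2 (valence 4) → 2 H
  atom 10: C, bond orders sum to 2 (valence 4) → 2 H
  atom 11: C, bond orders sum to 3 (valence 4) → 1 H
  atom 12: O, bond orders sum to 2 (valence 2) → 0 H
  atom 13: C, bond orders sum to 1 (valence 4) → 3 H
  atom 14: C, bond orders sum to 2 (valence 4) → 2 H
  atom 15: F (halogen, monovalent) → 0 H
Totals → C:12, H:17, F:1, O:2.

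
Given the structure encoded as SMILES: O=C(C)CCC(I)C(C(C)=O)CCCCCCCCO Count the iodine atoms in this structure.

1

Scan the SMILES for I atoms (remember two-letter symbols like Cl and Br are single atoms).
Iodine count: 1.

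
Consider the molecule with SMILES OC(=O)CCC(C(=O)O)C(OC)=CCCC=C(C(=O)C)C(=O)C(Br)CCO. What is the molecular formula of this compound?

C18H25BrO8

Walk through each heavy atom and fill implicit hydrogens from standard valence (C 4, N 3, O 2, S 2, halogen 1):
  atom 1: O, bond orders sum to 1 (valence 2) → 1 H
  atom 2: C, bond orders sum to 4 (valence 4) → 0 H
  atom 3: O, bond orders sum to 2 (valence 2) → 0 H
  atom 4: C, bond orders sum to 2 (valence 4) → 2 H
  atom 5: C, bond orders sum to 2 (valence 4) → 2 H
  atom 6: C, bond orders sum to 3 (valence 4) → 1 H
  atom 7: C, bond orders sum to 4 (valence 4) → 0 H
  atom 8: O, bond orders sum to 2 (valence 2) → 0 H
  atom 9: O, bond orders sum to 1 (valence 2) → 1 H
  atom 10: C, bond orders sum to 4 (valence 4) → 0 H
  atom 11: O, bond orders sum to 2 (valence 2) → 0 H
  atom 12: C, bond orders sum to 1 (valence 4) → 3 H
  atom 13: C, bond orders sum to 3 (valence 4) → 1 H
  atom 14: C, bond orders sum to 2 (valence 4) → 2 H
  atom 15: C, bond orders sum to 2 (valence 4) → 2 H
  atom 16: C, bond orders sum to 3 (valence 4) → 1 H
  atom 17: C, bond orders sum to 4 (valence 4) → 0 H
  atom 18: C, bond orders sum to 4 (valence 4) → 0 H
  atom 19: O, bond orders sum to 2 (valence 2) → 0 H
  atom 20: C, bond orders sum to 1 (valence 4) → 3 H
  atom 21: C, bond orders sum to 4 (valence 4) → 0 H
  atom 22: O, bond orders sum to 2 (valence 2) → 0 H
  atom 23: C, bond orders sum to 3 (valence 4) → 1 H
  atom 24: Br (halogen, monovalent) → 0 H
  atom 25: C, bond orders sum to 2 (valence 4) → 2 H
  atom 26: C, bond orders sum to 2 (valence 4) → 2 H
  atom 27: O, bond orders sum to 1 (valence 2) → 1 H
Totals → C:18, H:25, Br:1, O:8.
In Hill order: C18H25BrO8.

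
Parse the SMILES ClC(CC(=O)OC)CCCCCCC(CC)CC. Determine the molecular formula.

C15H29ClO2

Walk through each heavy atom and fill implicit hydrogens from standard valence (C 4, N 3, O 2, S 2, halogen 1):
  atom 1: Cl (halogen, monovalent) → 0 H
  atom 2: C, bond orders sum to 3 (valence 4) → 1 H
  atom 3: C, bond orders sum to 2 (valence 4) → 2 H
  atom 4: C, bond orders sum to 4 (valence 4) → 0 H
  atom 5: O, bond orders sum to 2 (valence 2) → 0 H
  atom 6: O, bond orders sum to 2 (valence 2) → 0 H
  atom 7: C, bond orders sum to 1 (valence 4) → 3 H
  atom 8: C, bond orders sum to 2 (valence 4) → 2 H
  atom 9: C, bond orders sum to 2 (valence 4) → 2 H
  atom 10: C, bond orders sum to 2 (valence 4) → 2 H
  atom 11: C, bond orders sum to 2 (valence 4) → 2 H
  atom 12: C, bond orders sum to 2 (valence 4) → 2 H
  atom 13: C, bond orders sum to 2 (valence 4) → 2 H
  atom 14: C, bond orders sum to 3 (valence 4) → 1 H
  atom 15: C, bond orders sum to 2 (valence 4) → 2 H
  atom 16: C, bond orders sum to 1 (valence 4) → 3 H
  atom 17: C, bond orders sum to 2 (valence 4) → 2 H
  atom 18: C, bond orders sum to 1 (valence 4) → 3 H
Totals → C:15, H:29, Cl:1, O:2.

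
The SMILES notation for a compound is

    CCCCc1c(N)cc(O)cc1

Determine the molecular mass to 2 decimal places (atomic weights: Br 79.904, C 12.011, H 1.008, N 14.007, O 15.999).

First, the molecular formula is C10H15NO (counting implicit H from valence).
  C: 10 × 12.011 = 120.110
  H: 15 × 1.008 = 15.120
  N: 1 × 14.007 = 14.007
  O: 1 × 15.999 = 15.999
Sum: 10×12.011 + 15×1.008 + 1×14.007 + 1×15.999 = 165.236 → 165.24 g/mol.

165.24 g/mol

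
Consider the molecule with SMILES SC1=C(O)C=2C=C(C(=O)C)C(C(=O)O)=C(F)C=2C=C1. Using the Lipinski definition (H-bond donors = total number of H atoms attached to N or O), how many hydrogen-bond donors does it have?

Donors: find every N or O and count the H atoms it carries.
  atom 4 (O): bond orders sum to 1 → 1 H
  atom 9 (O): bond orders sum to 2 → 0 H
  atom 13 (O): bond orders sum to 2 → 0 H
  atom 14 (O): bond orders sum to 1 → 1 H
Lipinski HBD = 2.

2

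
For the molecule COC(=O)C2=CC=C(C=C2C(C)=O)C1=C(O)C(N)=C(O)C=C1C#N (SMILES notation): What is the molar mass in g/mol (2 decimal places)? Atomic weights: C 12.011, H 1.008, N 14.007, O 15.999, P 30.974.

326.31 g/mol

First, the molecular formula is C17H14N2O5 (counting implicit H from valence).
  C: 17 × 12.011 = 204.187
  H: 14 × 1.008 = 14.112
  N: 2 × 14.007 = 28.014
  O: 5 × 15.999 = 79.995
Sum: 17×12.011 + 14×1.008 + 2×14.007 + 5×15.999 = 326.308 → 326.31 g/mol.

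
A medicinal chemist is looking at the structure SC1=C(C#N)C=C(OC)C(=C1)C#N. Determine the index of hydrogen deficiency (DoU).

8

Molecular formula: C9H6N2OS.
DoU = (2C + 2 + N − H − X) / 2, where X is the halogen count and O/S are ignored.
    = (2·9 + 2 + 2 − 6 − 0) / 2 = 16 / 2 = 8.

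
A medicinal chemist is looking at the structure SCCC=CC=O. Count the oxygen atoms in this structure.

1

Scan the SMILES for O atoms (remember two-letter symbols like Cl and Br are single atoms).
Oxygen count: 1.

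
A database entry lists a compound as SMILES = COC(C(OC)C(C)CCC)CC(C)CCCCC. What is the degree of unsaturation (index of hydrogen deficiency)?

0

Degree of unsaturation = (number of rings) + (number of π bonds).
Ring closures in the SMILES: 0.
π bonds: none → 0 DoU from unsaturation.
Total DoU = 0 + 0 = 0.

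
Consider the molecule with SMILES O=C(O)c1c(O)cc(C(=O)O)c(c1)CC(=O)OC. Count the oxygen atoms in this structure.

Scan the SMILES for O atoms (remember two-letter symbols like Cl and Br are single atoms).
Oxygen count: 7.

7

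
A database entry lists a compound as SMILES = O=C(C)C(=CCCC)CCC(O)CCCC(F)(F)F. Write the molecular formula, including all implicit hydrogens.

C14H23F3O2

Walk through each heavy atom and fill implicit hydrogens from standard valence (C 4, N 3, O 2, S 2, halogen 1):
  atom 1: O, bond orders sum to 2 (valence 2) → 0 H
  atom 2: C, bond orders sum to 4 (valence 4) → 0 H
  atom 3: C, bond orders sum to 1 (valence 4) → 3 H
  atom 4: C, bond orders sum to 4 (valence 4) → 0 H
  atom 5: C, bond orders sum to 3 (valence 4) → 1 H
  atom 6: C, bond orders sum to 2 (valence 4) → 2 H
  atom 7: C, bond orders sum to 2 (valence 4) → 2 H
  atom 8: C, bond orders sum to 1 (valence 4) → 3 H
  atom 9: C, bond orders sum to 2 (valence 4) → 2 H
  atom 10: C, bond orders sum to 2 (valence 4) → 2 H
  atom 11: C, bond orders sum to 3 (valence 4) → 1 H
  atom 12: O, bond orders sum to 1 (valence 2) → 1 H
  atom 13: C, bond orders sum to 2 (valence 4) → 2 H
  atom 14: C, bond orders sum to 2 (valence 4) → 2 H
  atom 15: C, bond orders sum to 2 (valence 4) → 2 H
  atom 16: C, bond orders sum to 4 (valence 4) → 0 H
  atom 17: F (halogen, monovalent) → 0 H
  atom 18: F (halogen, monovalent) → 0 H
  atom 19: F (halogen, monovalent) → 0 H
Totals → C:14, H:23, F:3, O:2.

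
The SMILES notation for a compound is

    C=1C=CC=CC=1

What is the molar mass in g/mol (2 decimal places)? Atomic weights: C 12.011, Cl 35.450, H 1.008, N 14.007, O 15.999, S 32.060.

First, the molecular formula is C6H6 (counting implicit H from valence).
  C: 6 × 12.011 = 72.066
  H: 6 × 1.008 = 6.048
Sum: 6×12.011 + 6×1.008 = 78.114 → 78.11 g/mol.

78.11 g/mol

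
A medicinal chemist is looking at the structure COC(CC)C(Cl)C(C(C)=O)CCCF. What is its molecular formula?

Walk through each heavy atom and fill implicit hydrogens from standard valence (C 4, N 3, O 2, S 2, halogen 1):
  atom 1: C, bond orders sum to 1 (valence 4) → 3 H
  atom 2: O, bond orders sum to 2 (valence 2) → 0 H
  atom 3: C, bond orders sum to 3 (valence 4) → 1 H
  atom 4: C, bond orders sum to 2 (valence 4) → 2 H
  atom 5: C, bond orders sum to 1 (valence 4) → 3 H
  atom 6: C, bond orders sum to 3 (valence 4) → 1 H
  atom 7: Cl (halogen, monovalent) → 0 H
  atom 8: C, bond orders sum to 3 (valence 4) → 1 H
  atom 9: C, bond orders sum to 4 (valence 4) → 0 H
  atom 10: C, bond orders sum to 1 (valence 4) → 3 H
  atom 11: O, bond orders sum to 2 (valence 2) → 0 H
  atom 12: C, bond orders sum to 2 (valence 4) → 2 H
  atom 13: C, bond orders sum to 2 (valence 4) → 2 H
  atom 14: C, bond orders sum to 2 (valence 4) → 2 H
  atom 15: F (halogen, monovalent) → 0 H
Totals → C:11, H:20, Cl:1, F:1, O:2.

C11H20ClFO2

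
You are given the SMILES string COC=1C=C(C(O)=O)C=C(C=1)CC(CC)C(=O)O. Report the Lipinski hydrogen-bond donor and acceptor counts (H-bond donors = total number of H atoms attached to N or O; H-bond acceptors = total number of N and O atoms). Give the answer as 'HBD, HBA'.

Donors: find every N or O and count the H atoms it carries.
  atom 2 (O): bond orders sum to 2 → 0 H
  atom 7 (O): bond orders sum to 1 → 1 H
  atom 8 (O): bond orders sum to 2 → 0 H
  atom 17 (O): bond orders sum to 2 → 0 H
  atom 18 (O): bond orders sum to 1 → 1 H
Lipinski HBD = 2.
Acceptors: N atoms = 0, O atoms = 5 → HBA = 5.

2, 5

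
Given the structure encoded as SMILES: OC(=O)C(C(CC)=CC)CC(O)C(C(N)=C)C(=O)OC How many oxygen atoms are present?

Scan the SMILES for O atoms (remember two-letter symbols like Cl and Br are single atoms).
Oxygen count: 5.

5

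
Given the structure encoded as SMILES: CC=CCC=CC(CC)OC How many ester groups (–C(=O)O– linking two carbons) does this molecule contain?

0

Scan the SMILES for the ester motif — none present.
Groups that are present: 2 alkene, 1 ether.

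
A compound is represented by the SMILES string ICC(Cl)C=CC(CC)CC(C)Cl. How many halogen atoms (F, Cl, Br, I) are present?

3

Halogen atoms appear at heavy-atom positions 1, 4, 13 (2×Cl, 1×I).
Other groups present: 1 alkene.
Halogen count: 3.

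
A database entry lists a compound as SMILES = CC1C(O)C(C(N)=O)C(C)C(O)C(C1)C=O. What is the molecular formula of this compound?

Walk through each heavy atom and fill implicit hydrogens from standard valence (C 4, N 3, O 2, S 2, halogen 1):
  atom 1: C, bond orders sum to 1 (valence 4) → 3 H
  atom 2: C, bond orders sum to 3 (valence 4) → 1 H
  atom 3: C, bond orders sum to 3 (valence 4) → 1 H
  atom 4: O, bond orders sum to 1 (valence 2) → 1 H
  atom 5: C, bond orders sum to 3 (valence 4) → 1 H
  atom 6: C, bond orders sum to 4 (valence 4) → 0 H
  atom 7: N, bond orders sum to 1 (valence 3) → 2 H
  atom 8: O, bond orders sum to 2 (valence 2) → 0 H
  atom 9: C, bond orders sum to 3 (valence 4) → 1 H
  atom 10: C, bond orders sum to 1 (valence 4) → 3 H
  atom 11: C, bond orders sum to 3 (valence 4) → 1 H
  atom 12: O, bond orders sum to 1 (valence 2) → 1 H
  atom 13: C, bond orders sum to 3 (valence 4) → 1 H
  atom 14: C, bond orders sum to 2 (valence 4) → 2 H
  atom 15: C, bond orders sum to 3 (valence 4) → 1 H
  atom 16: O, bond orders sum to 2 (valence 2) → 0 H
Totals → C:11, H:19, N:1, O:4.

C11H19NO4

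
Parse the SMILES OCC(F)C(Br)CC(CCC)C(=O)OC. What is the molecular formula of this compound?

C10H18BrFO3

Walk through each heavy atom and fill implicit hydrogens from standard valence (C 4, N 3, O 2, S 2, halogen 1):
  atom 1: O, bond orders sum to 1 (valence 2) → 1 H
  atom 2: C, bond orders sum to 2 (valence 4) → 2 H
  atom 3: C, bond orders sum to 3 (valence 4) → 1 H
  atom 4: F (halogen, monovalent) → 0 H
  atom 5: C, bond orders sum to 3 (valence 4) → 1 H
  atom 6: Br (halogen, monovalent) → 0 H
  atom 7: C, bond orders sum to 2 (valence 4) → 2 H
  atom 8: C, bond orders sum to 3 (valence 4) → 1 H
  atom 9: C, bond orders sum to 2 (valence 4) → 2 H
  atom 10: C, bond orders sum to 2 (valence 4) → 2 H
  atom 11: C, bond orders sum to 1 (valence 4) → 3 H
  atom 12: C, bond orders sum to 4 (valence 4) → 0 H
  atom 13: O, bond orders sum to 2 (valence 2) → 0 H
  atom 14: O, bond orders sum to 2 (valence 2) → 0 H
  atom 15: C, bond orders sum to 1 (valence 4) → 3 H
Totals → C:10, H:18, Br:1, F:1, O:3.
In Hill order: C10H18BrFO3.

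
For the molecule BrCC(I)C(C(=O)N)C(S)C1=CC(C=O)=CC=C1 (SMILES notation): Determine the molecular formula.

Walk through each heavy atom and fill implicit hydrogens from standard valence (C 4, N 3, O 2, S 2, halogen 1):
  atom 1: Br (halogen, monovalent) → 0 H
  atom 2: C, bond orders sum to 2 (valence 4) → 2 H
  atom 3: C, bond orders sum to 3 (valence 4) → 1 H
  atom 4: I (halogen, monovalent) → 0 H
  atom 5: C, bond orders sum to 3 (valence 4) → 1 H
  atom 6: C, bond orders sum to 4 (valence 4) → 0 H
  atom 7: O, bond orders sum to 2 (valence 2) → 0 H
  atom 8: N, bond orders sum to 1 (valence 3) → 2 H
  atom 9: C, bond orders sum to 3 (valence 4) → 1 H
  atom 10: S, bond orders sum to 1 (valence 2) → 1 H
  atom 11: C, bond orders sum to 4 (valence 4) → 0 H
  atom 12: C, bond orders sum to 3 (valence 4) → 1 H
  atom 13: C, bond orders sum to 4 (valence 4) → 0 H
  atom 14: C, bond orders sum to 3 (valence 4) → 1 H
  atom 15: O, bond orders sum to 2 (valence 2) → 0 H
  atom 16: C, bond orders sum to 3 (valence 4) → 1 H
  atom 17: C, bond orders sum to 3 (valence 4) → 1 H
  atom 18: C, bond orders sum to 3 (valence 4) → 1 H
Totals → C:12, H:13, Br:1, I:1, N:1, O:2, S:1.

C12H13BrINO2S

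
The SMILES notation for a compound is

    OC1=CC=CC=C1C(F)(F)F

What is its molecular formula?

Walk through each heavy atom and fill implicit hydrogens from standard valence (C 4, N 3, O 2, S 2, halogen 1):
  atom 1: O, bond orders sum to 1 (valence 2) → 1 H
  atom 2: C, bond orders sum to 4 (valence 4) → 0 H
  atom 3: C, bond orders sum to 3 (valence 4) → 1 H
  atom 4: C, bond orders sum to 3 (valence 4) → 1 H
  atom 5: C, bond orders sum to 3 (valence 4) → 1 H
  atom 6: C, bond orders sum to 3 (valence 4) → 1 H
  atom 7: C, bond orders sum to 4 (valence 4) → 0 H
  atom 8: C, bond orders sum to 4 (valence 4) → 0 H
  atom 9: F (halogen, monovalent) → 0 H
  atom 10: F (halogen, monovalent) → 0 H
  atom 11: F (halogen, monovalent) → 0 H
Totals → C:7, H:5, F:3, O:1.
In Hill order: C7H5F3O.

C7H5F3O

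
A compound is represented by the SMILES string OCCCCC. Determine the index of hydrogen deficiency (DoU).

0

Molecular formula: C5H12O.
DoU = (2C + 2 + N − H − X) / 2, where X is the halogen count and O/S are ignored.
    = (2·5 + 2 + 0 − 12 − 0) / 2 = 0 / 2 = 0.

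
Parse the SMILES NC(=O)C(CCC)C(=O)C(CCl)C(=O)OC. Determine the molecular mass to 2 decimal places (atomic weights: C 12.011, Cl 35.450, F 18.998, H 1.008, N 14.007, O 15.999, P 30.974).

249.69 g/mol

First, the molecular formula is C10H16ClNO4 (counting implicit H from valence).
  C: 10 × 12.011 = 120.110
  Cl: 1 × 35.450 = 35.450
  H: 16 × 1.008 = 16.128
  N: 1 × 14.007 = 14.007
  O: 4 × 15.999 = 63.996
Sum: 10×12.011 + 1×35.450 + 16×1.008 + 1×14.007 + 4×15.999 = 249.691 → 249.69 g/mol.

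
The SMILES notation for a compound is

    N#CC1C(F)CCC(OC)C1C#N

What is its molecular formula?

Walk through each heavy atom and fill implicit hydrogens from standard valence (C 4, N 3, O 2, S 2, halogen 1):
  atom 1: N, bond orders sum to 3 (valence 3) → 0 H
  atom 2: C, bond orders sum to 4 (valence 4) → 0 H
  atom 3: C, bond orders sum to 3 (valence 4) → 1 H
  atom 4: C, bond orders sum to 3 (valence 4) → 1 H
  atom 5: F (halogen, monovalent) → 0 H
  atom 6: C, bond orders sum to 2 (valence 4) → 2 H
  atom 7: C, bond orders sum to 2 (valence 4) → 2 H
  atom 8: C, bond orders sum to 3 (valence 4) → 1 H
  atom 9: O, bond orders sum to 2 (valence 2) → 0 H
  atom 10: C, bond orders sum to 1 (valence 4) → 3 H
  atom 11: C, bond orders sum to 3 (valence 4) → 1 H
  atom 12: C, bond orders sum to 4 (valence 4) → 0 H
  atom 13: N, bond orders sum to 3 (valence 3) → 0 H
Totals → C:9, H:11, F:1, N:2, O:1.
In Hill order: C9H11FN2O.

C9H11FN2O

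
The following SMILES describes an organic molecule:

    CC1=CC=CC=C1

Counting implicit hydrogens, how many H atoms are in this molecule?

Walk through each heavy atom and fill implicit hydrogens from standard valence (C 4, N 3, O 2, S 2, halogen 1):
  atom 1: C, bond orders sum to 1 (valence 4) → 3 H
  atom 2: C, bond orders sum to 4 (valence 4) → 0 H
  atom 3: C, bond orders sum to 3 (valence 4) → 1 H
  atom 4: C, bond orders sum to 3 (valence 4) → 1 H
  atom 5: C, bond orders sum to 3 (valence 4) → 1 H
  atom 6: C, bond orders sum to 3 (valence 4) → 1 H
  atom 7: C, bond orders sum to 3 (valence 4) → 1 H
Total hydrogens: 8.

8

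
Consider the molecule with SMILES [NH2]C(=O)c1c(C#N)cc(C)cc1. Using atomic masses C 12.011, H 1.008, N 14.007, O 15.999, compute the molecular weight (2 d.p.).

First, the molecular formula is C9H8N2O (counting implicit H from valence).
  C: 9 × 12.011 = 108.099
  H: 8 × 1.008 = 8.064
  N: 2 × 14.007 = 28.014
  O: 1 × 15.999 = 15.999
Sum: 9×12.011 + 8×1.008 + 2×14.007 + 1×15.999 = 160.176 → 160.18 g/mol.

160.18 g/mol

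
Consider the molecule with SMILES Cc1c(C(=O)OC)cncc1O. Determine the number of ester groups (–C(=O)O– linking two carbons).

The ester motif appears at heavy-atom position 4 in the SMILES.
Other groups present: 1 hydroxyl.
Ester count: 1.

1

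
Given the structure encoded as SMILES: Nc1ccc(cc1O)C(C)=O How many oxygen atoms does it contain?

Scan the SMILES for O atoms (remember two-letter symbols like Cl and Br are single atoms).
Oxygen count: 2.

2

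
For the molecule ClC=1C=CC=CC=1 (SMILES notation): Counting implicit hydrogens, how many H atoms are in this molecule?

5

Walk through each heavy atom and fill implicit hydrogens from standard valence (C 4, N 3, O 2, S 2, halogen 1):
  atom 1: Cl (halogen, monovalent) → 0 H
  atom 2: C, bond orders sum to 4 (valence 4) → 0 H
  atom 3: C, bond orders sum to 3 (valence 4) → 1 H
  atom 4: C, bond orders sum to 3 (valence 4) → 1 H
  atom 5: C, bond orders sum to 3 (valence 4) → 1 H
  atom 6: C, bond orders sum to 3 (valence 4) → 1 H
  atom 7: C, bond orders sum to 3 (valence 4) → 1 H
Total hydrogens: 5.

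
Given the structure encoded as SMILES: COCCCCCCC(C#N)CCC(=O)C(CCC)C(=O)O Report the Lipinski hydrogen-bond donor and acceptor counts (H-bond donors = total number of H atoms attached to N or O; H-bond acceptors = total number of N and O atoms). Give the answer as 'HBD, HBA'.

Donors: find every N or O and count the H atoms it carries.
  atom 2 (O): bond orders sum to 2 → 0 H
  atom 11 (N): bond orders sum to 3 → 0 H
  atom 15 (O): bond orders sum to 2 → 0 H
  atom 21 (O): bond orders sum to 2 → 0 H
  atom 22 (O): bond orders sum to 1 → 1 H
Lipinski HBD = 1.
Acceptors: N atoms = 1, O atoms = 4 → HBA = 5.

1, 5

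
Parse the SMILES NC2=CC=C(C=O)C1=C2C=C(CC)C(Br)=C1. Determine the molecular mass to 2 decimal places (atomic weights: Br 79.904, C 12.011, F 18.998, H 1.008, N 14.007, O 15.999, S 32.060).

First, the molecular formula is C13H12BrNO (counting implicit H from valence).
  Br: 1 × 79.904 = 79.904
  C: 13 × 12.011 = 156.143
  H: 12 × 1.008 = 12.096
  N: 1 × 14.007 = 14.007
  O: 1 × 15.999 = 15.999
Sum: 1×79.904 + 13×12.011 + 12×1.008 + 1×14.007 + 1×15.999 = 278.149 → 278.15 g/mol.

278.15 g/mol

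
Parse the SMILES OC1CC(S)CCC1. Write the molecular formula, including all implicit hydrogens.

C6H12OS

Walk through each heavy atom and fill implicit hydrogens from standard valence (C 4, N 3, O 2, S 2, halogen 1):
  atom 1: O, bond orders sum to 1 (valence 2) → 1 H
  atom 2: C, bond orders sum to 3 (valence 4) → 1 H
  atom 3: C, bond orders sum to 2 (valence 4) → 2 H
  atom 4: C, bond orders sum to 3 (valence 4) → 1 H
  atom 5: S, bond orders sum to 1 (valence 2) → 1 H
  atom 6: C, bond orders sum to 2 (valence 4) → 2 H
  atom 7: C, bond orders sum to 2 (valence 4) → 2 H
  atom 8: C, bond orders sum to 2 (valence 4) → 2 H
Totals → C:6, H:12, O:1, S:1.
In Hill order: C6H12OS.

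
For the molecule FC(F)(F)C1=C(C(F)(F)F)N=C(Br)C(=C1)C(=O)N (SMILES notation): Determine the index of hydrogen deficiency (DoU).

Degree of unsaturation = (number of rings) + (number of π bonds).
Ring closures in the SMILES: 1.
π bonds: 4 double bonds (each 1 DoU) → 4 DoU from unsaturation.
Total DoU = 1 + 4 = 5.

5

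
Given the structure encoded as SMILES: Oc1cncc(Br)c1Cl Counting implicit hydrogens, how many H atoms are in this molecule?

Walk through each heavy atom and fill implicit hydrogens from standard valence (C 4, N 3, O 2, S 2, halogen 1); for lowercase aromatic atoms, an aromatic c carries 1 H when it has two neighbours and 0 H with three, and aromatic n carries 0 H:
  atom 1: O, bond orders sum to 1 (valence 2) → 1 H
  atom 2: aromatic c, 3 neighbours → 0 H
  atom 3: aromatic c, 2 neighbours → 1 H
  atom 4: aromatic n, 2 neighbours → 0 H
  atom 5: aromatic c, 2 neighbours → 1 H
  atom 6: aromatic c, 3 neighbours → 0 H
  atom 7: Br (halogen, monovalent) → 0 H
  atom 8: aromatic c, 3 neighbours → 0 H
  atom 9: Cl (halogen, monovalent) → 0 H
Total hydrogens: 3.

3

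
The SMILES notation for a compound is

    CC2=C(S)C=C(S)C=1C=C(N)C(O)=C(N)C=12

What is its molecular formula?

Walk through each heavy atom and fill implicit hydrogens from standard valence (C 4, N 3, O 2, S 2, halogen 1):
  atom 1: C, bond orders sum to 1 (valence 4) → 3 H
  atom 2: C, bond orders sum to 4 (valence 4) → 0 H
  atom 3: C, bond orders sum to 4 (valence 4) → 0 H
  atom 4: S, bond orders sum to 1 (valence 2) → 1 H
  atom 5: C, bond orders sum to 3 (valence 4) → 1 H
  atom 6: C, bond orders sum to 4 (valence 4) → 0 H
  atom 7: S, bond orders sum to 1 (valence 2) → 1 H
  atom 8: C, bond orders sum to 4 (valence 4) → 0 H
  atom 9: C, bond orders sum to 3 (valence 4) → 1 H
  atom 10: C, bond orders sum to 4 (valence 4) → 0 H
  atom 11: N, bond orders sum to 1 (valence 3) → 2 H
  atom 12: C, bond orders sum to 4 (valence 4) → 0 H
  atom 13: O, bond orders sum to 1 (valence 2) → 1 H
  atom 14: C, bond orders sum to 4 (valence 4) → 0 H
  atom 15: N, bond orders sum to 1 (valence 3) → 2 H
  atom 16: C, bond orders sum to 4 (valence 4) → 0 H
Totals → C:11, H:12, N:2, O:1, S:2.
In Hill order: C11H12N2OS2.

C11H12N2OS2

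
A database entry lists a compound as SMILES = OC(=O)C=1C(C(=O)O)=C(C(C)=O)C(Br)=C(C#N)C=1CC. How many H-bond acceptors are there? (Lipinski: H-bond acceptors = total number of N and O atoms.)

6

N atoms: 1; O atoms: 5.
Lipinski HBA = 1 + 5 = 6.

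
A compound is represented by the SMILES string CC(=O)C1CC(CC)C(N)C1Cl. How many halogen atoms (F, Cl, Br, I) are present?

1

Halogen atoms appear at heavy-atom position 12 (1×Cl).
Other groups present: 1 ketone, 1 primary amine.
Halogen count: 1.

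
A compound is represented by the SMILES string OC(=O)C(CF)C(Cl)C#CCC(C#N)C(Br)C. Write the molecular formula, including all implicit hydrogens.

Walk through each heavy atom and fill implicit hydrogens from standard valence (C 4, N 3, O 2, S 2, halogen 1):
  atom 1: O, bond orders sum to 1 (valence 2) → 1 H
  atom 2: C, bond orders sum to 4 (valence 4) → 0 H
  atom 3: O, bond orders sum to 2 (valence 2) → 0 H
  atom 4: C, bond orders sum to 3 (valence 4) → 1 H
  atom 5: C, bond orders sum to 2 (valence 4) → 2 H
  atom 6: F (halogen, monovalent) → 0 H
  atom 7: C, bond orders sum to 3 (valence 4) → 1 H
  atom 8: Cl (halogen, monovalent) → 0 H
  atom 9: C, bond orders sum to 4 (valence 4) → 0 H
  atom 10: C, bond orders sum to 4 (valence 4) → 0 H
  atom 11: C, bond orders sum to 2 (valence 4) → 2 H
  atom 12: C, bond orders sum to 3 (valence 4) → 1 H
  atom 13: C, bond orders sum to 4 (valence 4) → 0 H
  atom 14: N, bond orders sum to 3 (valence 3) → 0 H
  atom 15: C, bond orders sum to 3 (valence 4) → 1 H
  atom 16: Br (halogen, monovalent) → 0 H
  atom 17: C, bond orders sum to 1 (valence 4) → 3 H
Totals → C:11, H:12, Br:1, Cl:1, F:1, N:1, O:2.

C11H12BrClFNO2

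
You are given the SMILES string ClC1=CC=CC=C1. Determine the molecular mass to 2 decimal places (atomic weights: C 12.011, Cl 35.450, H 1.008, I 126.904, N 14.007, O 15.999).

112.56 g/mol

First, the molecular formula is C6H5Cl (counting implicit H from valence).
  C: 6 × 12.011 = 72.066
  Cl: 1 × 35.450 = 35.450
  H: 5 × 1.008 = 5.040
Sum: 6×12.011 + 1×35.450 + 5×1.008 = 112.556 → 112.56 g/mol.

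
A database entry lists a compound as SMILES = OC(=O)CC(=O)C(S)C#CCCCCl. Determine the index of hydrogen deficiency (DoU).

Molecular formula: C9H11ClO3S.
DoU = (2C + 2 + N − H − X) / 2, where X is the halogen count and O/S are ignored.
    = (2·9 + 2 + 0 − 11 − 1) / 2 = 8 / 2 = 4.

4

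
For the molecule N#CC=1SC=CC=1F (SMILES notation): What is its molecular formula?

C5H2FNS

Walk through each heavy atom and fill implicit hydrogens from standard valence (C 4, N 3, O 2, S 2, halogen 1):
  atom 1: N, bond orders sum to 3 (valence 3) → 0 H
  atom 2: C, bond orders sum to 4 (valence 4) → 0 H
  atom 3: C, bond orders sum to 4 (valence 4) → 0 H
  atom 4: S, bond orders sum to 2 (valence 2) → 0 H
  atom 5: C, bond orders sum to 3 (valence 4) → 1 H
  atom 6: C, bond orders sum to 3 (valence 4) → 1 H
  atom 7: C, bond orders sum to 4 (valence 4) → 0 H
  atom 8: F (halogen, monovalent) → 0 H
Totals → C:5, H:2, F:1, N:1, S:1.
In Hill order: C5H2FNS.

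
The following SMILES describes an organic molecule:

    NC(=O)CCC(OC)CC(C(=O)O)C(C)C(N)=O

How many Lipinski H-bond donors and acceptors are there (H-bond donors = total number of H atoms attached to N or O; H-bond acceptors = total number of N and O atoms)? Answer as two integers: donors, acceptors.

Donors: find every N or O and count the H atoms it carries.
  atom 1 (N): bond orders sum to 1 → 2 H
  atom 3 (O): bond orders sum to 2 → 0 H
  atom 7 (O): bond orders sum to 2 → 0 H
  atom 12 (O): bond orders sum to 2 → 0 H
  atom 13 (O): bond orders sum to 1 → 1 H
  atom 17 (N): bond orders sum to 1 → 2 H
  atom 18 (O): bond orders sum to 2 → 0 H
Lipinski HBD = 5.
Acceptors: N atoms = 2, O atoms = 5 → HBA = 7.

5, 7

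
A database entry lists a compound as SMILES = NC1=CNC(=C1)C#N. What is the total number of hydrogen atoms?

5

Walk through each heavy atom and fill implicit hydrogens from standard valence (C 4, N 3, O 2, S 2, halogen 1):
  atom 1: N, bond orders sum to 1 (valence 3) → 2 H
  atom 2: C, bond orders sum to 4 (valence 4) → 0 H
  atom 3: C, bond orders sum to 3 (valence 4) → 1 H
  atom 4: N, bond orders sum to 2 (valence 3) → 1 H
  atom 5: C, bond orders sum to 4 (valence 4) → 0 H
  atom 6: C, bond orders sum to 3 (valence 4) → 1 H
  atom 7: C, bond orders sum to 4 (valence 4) → 0 H
  atom 8: N, bond orders sum to 3 (valence 3) → 0 H
Total hydrogens: 5.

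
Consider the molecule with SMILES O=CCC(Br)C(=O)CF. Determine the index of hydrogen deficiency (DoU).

Molecular formula: C5H6BrFO2.
DoU = (2C + 2 + N − H − X) / 2, where X is the halogen count and O/S are ignored.
    = (2·5 + 2 + 0 − 6 − 2) / 2 = 4 / 2 = 2.

2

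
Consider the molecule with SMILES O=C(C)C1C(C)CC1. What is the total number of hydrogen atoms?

Walk through each heavy atom and fill implicit hydrogens from standard valence (C 4, N 3, O 2, S 2, halogen 1):
  atom 1: O, bond orders sum to 2 (valence 2) → 0 H
  atom 2: C, bond orders sum to 4 (valence 4) → 0 H
  atom 3: C, bond orders sum to 1 (valence 4) → 3 H
  atom 4: C, bond orders sum to 3 (valence 4) → 1 H
  atom 5: C, bond orders sum to 3 (valence 4) → 1 H
  atom 6: C, bond orders sum to 1 (valence 4) → 3 H
  atom 7: C, bond orders sum to 2 (valence 4) → 2 H
  atom 8: C, bond orders sum to 2 (valence 4) → 2 H
Total hydrogens: 12.

12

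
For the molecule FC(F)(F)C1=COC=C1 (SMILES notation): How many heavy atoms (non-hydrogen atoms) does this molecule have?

9

Every atom symbol written in the SMILES (organic subset) is one heavy atom; implicit H are not written.
Heavy atoms by element → C:5, F:3, O:1.
Total: 9.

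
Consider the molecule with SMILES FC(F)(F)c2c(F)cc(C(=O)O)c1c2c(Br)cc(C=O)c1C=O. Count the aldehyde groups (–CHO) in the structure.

2

The aldehyde motif appears at heavy-atom positions 19, 22 in the SMILES.
Other groups present: 1 carboxylic acid.
Aldehyde count: 2.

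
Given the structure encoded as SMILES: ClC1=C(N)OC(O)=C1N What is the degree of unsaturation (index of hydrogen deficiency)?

3

Degree of unsaturation = (number of rings) + (number of π bonds).
Ring closures in the SMILES: 1.
π bonds: 2 double bonds (each 1 DoU) → 2 DoU from unsaturation.
Total DoU = 1 + 2 = 3.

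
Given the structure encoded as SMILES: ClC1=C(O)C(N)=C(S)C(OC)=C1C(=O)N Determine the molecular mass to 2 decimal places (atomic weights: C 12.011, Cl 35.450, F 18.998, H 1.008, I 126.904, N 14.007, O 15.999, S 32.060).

First, the molecular formula is C8H9ClN2O3S (counting implicit H from valence).
  C: 8 × 12.011 = 96.088
  Cl: 1 × 35.450 = 35.450
  H: 9 × 1.008 = 9.072
  N: 2 × 14.007 = 28.014
  O: 3 × 15.999 = 47.997
  S: 1 × 32.060 = 32.060
Sum: 8×12.011 + 1×35.450 + 9×1.008 + 2×14.007 + 3×15.999 + 1×32.060 = 248.681 → 248.68 g/mol.

248.68 g/mol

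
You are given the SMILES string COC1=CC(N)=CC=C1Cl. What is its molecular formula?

Walk through each heavy atom and fill implicit hydrogens from standard valence (C 4, N 3, O 2, S 2, halogen 1):
  atom 1: C, bond orders sum to 1 (valence 4) → 3 H
  atom 2: O, bond orders sum to 2 (valence 2) → 0 H
  atom 3: C, bond orders sum to 4 (valence 4) → 0 H
  atom 4: C, bond orders sum to 3 (valence 4) → 1 H
  atom 5: C, bond orders sum to 4 (valence 4) → 0 H
  atom 6: N, bond orders sum to 1 (valence 3) → 2 H
  atom 7: C, bond orders sum to 3 (valence 4) → 1 H
  atom 8: C, bond orders sum to 3 (valence 4) → 1 H
  atom 9: C, bond orders sum to 4 (valence 4) → 0 H
  atom 10: Cl (halogen, monovalent) → 0 H
Totals → C:7, H:8, Cl:1, N:1, O:1.
In Hill order: C7H8ClNO.

C7H8ClNO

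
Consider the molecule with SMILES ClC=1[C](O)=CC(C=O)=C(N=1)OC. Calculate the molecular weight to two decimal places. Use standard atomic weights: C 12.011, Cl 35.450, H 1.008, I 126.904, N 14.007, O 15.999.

187.58 g/mol

First, the molecular formula is C7H6ClNO3 (counting implicit H from valence).
  C: 7 × 12.011 = 84.077
  Cl: 1 × 35.450 = 35.450
  H: 6 × 1.008 = 6.048
  N: 1 × 14.007 = 14.007
  O: 3 × 15.999 = 47.997
Sum: 7×12.011 + 1×35.450 + 6×1.008 + 1×14.007 + 3×15.999 = 187.579 → 187.58 g/mol.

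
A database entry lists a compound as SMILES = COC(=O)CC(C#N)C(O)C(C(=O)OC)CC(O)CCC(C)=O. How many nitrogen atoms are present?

1

Scan the SMILES for N atoms (remember two-letter symbols like Cl and Br are single atoms).
Nitrogen count: 1.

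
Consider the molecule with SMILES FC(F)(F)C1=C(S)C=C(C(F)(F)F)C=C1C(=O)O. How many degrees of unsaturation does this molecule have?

Degree of unsaturation = (number of rings) + (number of π bonds).
Ring closures in the SMILES: 1.
π bonds: 4 double bonds (each 1 DoU) → 4 DoU from unsaturation.
Total DoU = 1 + 4 = 5.

5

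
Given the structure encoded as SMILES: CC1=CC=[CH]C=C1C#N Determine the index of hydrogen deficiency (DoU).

6

Molecular formula: C8H7N.
DoU = (2C + 2 + N − H − X) / 2, where X is the halogen count and O/S are ignored.
    = (2·8 + 2 + 1 − 7 − 0) / 2 = 12 / 2 = 6.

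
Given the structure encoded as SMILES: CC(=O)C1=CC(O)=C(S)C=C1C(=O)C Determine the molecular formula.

C10H10O3S

Walk through each heavy atom and fill implicit hydrogens from standard valence (C 4, N 3, O 2, S 2, halogen 1):
  atom 1: C, bond orders sum to 1 (valence 4) → 3 H
  atom 2: C, bond orders sum to 4 (valence 4) → 0 H
  atom 3: O, bond orders sum to 2 (valence 2) → 0 H
  atom 4: C, bond orders sum to 4 (valence 4) → 0 H
  atom 5: C, bond orders sum to 3 (valence 4) → 1 H
  atom 6: C, bond orders sum to 4 (valence 4) → 0 H
  atom 7: O, bond orders sum to 1 (valence 2) → 1 H
  atom 8: C, bond orders sum to 4 (valence 4) → 0 H
  atom 9: S, bond orders sum to 1 (valence 2) → 1 H
  atom 10: C, bond orders sum to 3 (valence 4) → 1 H
  atom 11: C, bond orders sum to 4 (valence 4) → 0 H
  atom 12: C, bond orders sum to 4 (valence 4) → 0 H
  atom 13: O, bond orders sum to 2 (valence 2) → 0 H
  atom 14: C, bond orders sum to 1 (valence 4) → 3 H
Totals → C:10, H:10, O:3, S:1.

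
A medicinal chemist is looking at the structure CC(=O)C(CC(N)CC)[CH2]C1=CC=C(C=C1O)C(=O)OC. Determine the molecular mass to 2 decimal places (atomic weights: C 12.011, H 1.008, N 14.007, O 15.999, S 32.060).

293.36 g/mol

First, the molecular formula is C16H23NO4 (counting implicit H from valence).
  C: 16 × 12.011 = 192.176
  H: 23 × 1.008 = 23.184
  N: 1 × 14.007 = 14.007
  O: 4 × 15.999 = 63.996
Sum: 16×12.011 + 23×1.008 + 1×14.007 + 4×15.999 = 293.363 → 293.36 g/mol.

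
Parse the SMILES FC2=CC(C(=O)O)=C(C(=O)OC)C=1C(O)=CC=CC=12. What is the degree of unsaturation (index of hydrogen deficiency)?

Degree of unsaturation = (number of rings) + (number of π bonds).
Ring closures in the SMILES: 2.
π bonds: 7 double bonds (each 1 DoU) → 7 DoU from unsaturation.
Total DoU = 2 + 7 = 9.

9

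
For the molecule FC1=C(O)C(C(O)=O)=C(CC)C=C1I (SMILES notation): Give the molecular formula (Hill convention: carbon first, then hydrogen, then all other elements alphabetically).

C9H8FIO3

Walk through each heavy atom and fill implicit hydrogens from standard valence (C 4, N 3, O 2, S 2, halogen 1):
  atom 1: F (halogen, monovalent) → 0 H
  atom 2: C, bond orders sum to 4 (valence 4) → 0 H
  atom 3: C, bond orders sum to 4 (valence 4) → 0 H
  atom 4: O, bond orders sum to 1 (valence 2) → 1 H
  atom 5: C, bond orders sum to 4 (valence 4) → 0 H
  atom 6: C, bond orders sum to 4 (valence 4) → 0 H
  atom 7: O, bond orders sum to 1 (valence 2) → 1 H
  atom 8: O, bond orders sum to 2 (valence 2) → 0 H
  atom 9: C, bond orders sum to 4 (valence 4) → 0 H
  atom 10: C, bond orders sum to 2 (valence 4) → 2 H
  atom 11: C, bond orders sum to 1 (valence 4) → 3 H
  atom 12: C, bond orders sum to 3 (valence 4) → 1 H
  atom 13: C, bond orders sum to 4 (valence 4) → 0 H
  atom 14: I (halogen, monovalent) → 0 H
Totals → C:9, H:8, F:1, I:1, O:3.
In Hill order: C9H8FIO3.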